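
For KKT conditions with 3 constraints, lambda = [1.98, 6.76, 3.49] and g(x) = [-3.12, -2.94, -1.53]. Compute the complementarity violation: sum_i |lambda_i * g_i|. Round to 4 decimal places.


KKT complementary slackness check:
lambda_1 * g_1 = 1.98 * -3.12 = -6.1776
lambda_2 * g_2 = 6.76 * -2.94 = -19.8744
lambda_3 * g_3 = 3.49 * -1.53 = -5.3397
Total violation = 6.1776 + 19.8744 + 5.3397 = 31.3917


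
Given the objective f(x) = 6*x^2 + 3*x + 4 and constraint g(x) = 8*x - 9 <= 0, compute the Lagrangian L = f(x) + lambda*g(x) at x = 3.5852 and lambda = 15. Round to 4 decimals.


Step 1: Evaluate f(x).
f(3.5852) = 6*3.5852^2 + 3*3.5852 + 4 = 91.8776
Step 2: Evaluate g(x).
g(3.5852) = 8*3.5852 - 9 = 19.6816
Step 3: Compute Lagrangian.
L = 91.8776 + 15*19.6816 = 387.1016


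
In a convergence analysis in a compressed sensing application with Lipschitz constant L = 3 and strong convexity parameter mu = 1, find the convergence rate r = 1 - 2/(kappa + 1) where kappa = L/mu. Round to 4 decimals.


Step 1: Compute the condition number.
kappa = L/mu = 3/1 = 3.0
Step 2: Compute the convergence rate.
r = 1 - 2/(kappa + 1) = 1 - 2*mu/(L + mu) = (L - mu)/(L + mu) = 2/4 = 0.5


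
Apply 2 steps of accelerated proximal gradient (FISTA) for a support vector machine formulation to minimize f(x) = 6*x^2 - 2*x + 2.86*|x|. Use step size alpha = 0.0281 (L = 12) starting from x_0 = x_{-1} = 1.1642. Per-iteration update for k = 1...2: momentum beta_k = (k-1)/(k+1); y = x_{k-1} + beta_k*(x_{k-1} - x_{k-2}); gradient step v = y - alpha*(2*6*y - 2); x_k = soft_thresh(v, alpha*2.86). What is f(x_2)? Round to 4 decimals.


FISTA on f(x) = 6*x^2 - 2*x + 2.86*|x|
L = 12, alpha = 0.0281
Iteration 1: beta = 0.0, y = 1.1642 + 0.0*(1.1642 - 1.1642) = 1.1642
  grad(y) = 11.9704, v = y - alpha*grad = 0.8278
  prox(v) = soft_thresh(0.8278, 0.0804) = 0.7475
Iteration 2: beta = 0.3333, y = 0.7475 + 0.3333*(0.7475 - 1.1642) = 0.6086
  grad(y) = 5.3027, v = y - alpha*grad = 0.4595
  prox(v) = soft_thresh(0.4595, 0.0804) = 0.3792
f(x_2) = 6*0.3792^2 - 2*0.3792 + 2.86*|0.3792| = 1.1888


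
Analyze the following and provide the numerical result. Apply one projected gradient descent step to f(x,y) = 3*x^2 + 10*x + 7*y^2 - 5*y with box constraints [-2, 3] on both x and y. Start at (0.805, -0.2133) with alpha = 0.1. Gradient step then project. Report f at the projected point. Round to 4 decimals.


Step 1: Compute gradient at (0.805, -0.2133).
grad_x = 2*3*0.805 + 10 = 14.83
grad_y = 2*7*-0.2133 - 5 = -7.9862
Step 2: Gradient step.
x_raw = 0.805 - 0.1*14.83 = -0.678
y_raw = -0.2133 - 0.1*-7.9862 = 0.5853
Step 3: Project onto [-2, 3].
x_proj = clip(-0.678) = -0.678
y_proj = clip(0.5853) = 0.5853
Step 4: Evaluate f.
f(-0.678, 0.5853) = -5.9294


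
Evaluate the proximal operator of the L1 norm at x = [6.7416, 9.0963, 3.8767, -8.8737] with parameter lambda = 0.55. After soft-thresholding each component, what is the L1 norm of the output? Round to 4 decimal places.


Soft-thresholding with lambda = 0.55:
prox(6.7416) = sign(6.7416)*max(|6.7416| - 0.55, 0) = 6.1916
prox(9.0963) = sign(9.0963)*max(|9.0963| - 0.55, 0) = 8.5463
prox(3.8767) = sign(3.8767)*max(|3.8767| - 0.55, 0) = 3.3267
prox(-8.8737) = sign(-8.8737)*max(|-8.8737| - 0.55, 0) = -8.3237
prox(x) = [6.1916, 8.5463, 3.3267, -8.3237]
||prox(x)||_1 = 6.1916 + 8.5463 + 3.3267 + 8.3237 = 26.3883


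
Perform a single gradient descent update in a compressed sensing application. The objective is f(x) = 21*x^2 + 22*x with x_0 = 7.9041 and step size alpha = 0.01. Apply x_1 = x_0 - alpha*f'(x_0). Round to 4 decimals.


We compute the gradient at x_0 and apply the update.
f'(x) = 42*x + 22
f'(7.9041) = 42*7.9041 + 22 = 353.9722
x_1 = 7.9041 - 0.01*353.9722 = 4.3644


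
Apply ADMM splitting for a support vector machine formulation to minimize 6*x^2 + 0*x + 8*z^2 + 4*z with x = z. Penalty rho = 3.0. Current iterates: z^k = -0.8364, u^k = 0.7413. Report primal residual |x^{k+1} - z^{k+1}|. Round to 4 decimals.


ADMM iteration with rho = 3.0, z^k = -0.8364, u^k = 0.7413
Step 1: x-update.
Minimize 6*x^2 + 0*x + (3.0/2)*(x + 0.8364 + 0.7413)^2
FOC: (2*6 + 3.0)*x = 0 + 3.0*(-0.8364 - 0.7413)
x^{k+1} = -0.3155
Step 2: z-update.
Minimize 8*z^2 + 4*z + (3.0/2)*(-0.3155 - z + 0.7413)^2
FOC: (2*8 + 3.0)*z = -4 + 3.0*(-0.3155 + 0.7413)
z^{k+1} = -0.1433
Step 3: u-update.
u^{k+1} = 0.7413 - 0.3155 + 0.1433 = 0.5691
Step 4: Primal residual = |-0.3155 + 0.1433| = 0.1722


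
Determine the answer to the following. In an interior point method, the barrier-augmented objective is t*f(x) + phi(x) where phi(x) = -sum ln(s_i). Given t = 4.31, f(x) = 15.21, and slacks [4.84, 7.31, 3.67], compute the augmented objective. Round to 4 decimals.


Step 1: Compute log-barrier.
ln values: [1.5769, 1.9892, 1.3002]
phi = -(1.5769 + 1.9892 + 1.3002) = -4.8663
Step 2: Compute augmented objective.
t*f(x) = 4.31*15.21 = 65.5551
Total = 65.5551 - 4.8663 = 60.6888


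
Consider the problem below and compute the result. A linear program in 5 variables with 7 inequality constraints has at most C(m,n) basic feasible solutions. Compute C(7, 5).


Each vertex corresponds to some choice of n active constraints out of m, so the number of vertices is at most C(m, n) = m! / (n!(m-n)!).
m = 7, n = 5
Numerator: 7 * 6 * 5 * 4 * 3
Denominator: 5! = 120
C(7, 5) = 21


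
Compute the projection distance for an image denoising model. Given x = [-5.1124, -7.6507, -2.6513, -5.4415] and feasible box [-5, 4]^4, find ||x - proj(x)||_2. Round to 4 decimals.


Project each component onto [-5, 4].
clip(-5.1124) = -5.0, clip(-7.6507) = -5.0, clip(-2.6513) = -2.6513, clip(-5.4415) = -5.0
Projection = [-5.0, -5.0, -2.6513, -5.0]
Squared diffs: [0.0126, 7.0262, 0.0, 0.1949]
Distance = sqrt(7.2337) = 2.6896


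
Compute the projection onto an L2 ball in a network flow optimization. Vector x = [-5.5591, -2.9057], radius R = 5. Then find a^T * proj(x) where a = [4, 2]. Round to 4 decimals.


Step 1: Compute ||x|| (intermediates to 6 decimals).
||x|| = sqrt((-5.5591)^2 + (-2.9057)^2) = 6.272694
Step 2: Project.
Since ||x|| > R, scale = R/||x|| = 5/6.272694 = 0.797106, proj(x) = scale * x
proj(x) = [-4.431192, -2.316151]
Step 3: Dot product.
a^T * proj(x) = 4*(-4.431192) + 2*(-2.316151) = -22.3571


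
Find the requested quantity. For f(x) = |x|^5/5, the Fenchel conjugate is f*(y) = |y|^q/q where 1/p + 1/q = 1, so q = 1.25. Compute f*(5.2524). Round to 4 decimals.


The conjugate exponent q satisfies 1/p + 1/q = 1.
p = 5, so q = 5/(5 - 1) = 1.25
|y|^q = 5.2524^1.25 = 7.9515
f*(5.2524) = 7.9515 / 1.25 = 6.3612


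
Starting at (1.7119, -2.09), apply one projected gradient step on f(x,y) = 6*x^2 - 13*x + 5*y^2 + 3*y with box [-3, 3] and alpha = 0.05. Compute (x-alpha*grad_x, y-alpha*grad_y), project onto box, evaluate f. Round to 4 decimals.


Step 1: Compute gradient at (1.7119, -2.09).
grad_x = 2*6*1.7119 - 13 = 7.5428
grad_y = 2*5*-2.09 + 3 = -17.9
Step 2: Gradient step.
x_raw = 1.7119 - 0.05*7.5428 = 1.3348
y_raw = -2.09 - 0.05*-17.9 = -1.195
Step 3: Project onto [-3, 3].
x_proj = clip(1.3348) = 1.3348
y_proj = clip(-1.195) = -1.195
Step 4: Evaluate f.
f(1.3348, -1.195) = -3.1072


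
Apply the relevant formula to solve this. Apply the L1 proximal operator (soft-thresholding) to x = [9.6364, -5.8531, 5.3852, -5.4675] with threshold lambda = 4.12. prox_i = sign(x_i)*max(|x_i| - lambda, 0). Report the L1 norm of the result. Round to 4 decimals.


Soft-thresholding with lambda = 4.12:
prox(9.6364) = sign(9.6364)*max(|9.6364| - 4.12, 0) = 5.5164
prox(-5.8531) = sign(-5.8531)*max(|-5.8531| - 4.12, 0) = -1.7331
prox(5.3852) = sign(5.3852)*max(|5.3852| - 4.12, 0) = 1.2652
prox(-5.4675) = sign(-5.4675)*max(|-5.4675| - 4.12, 0) = -1.3475
prox(x) = [5.5164, -1.7331, 1.2652, -1.3475]
||prox(x)||_1 = 5.5164 + 1.7331 + 1.2652 + 1.3475 = 9.8622


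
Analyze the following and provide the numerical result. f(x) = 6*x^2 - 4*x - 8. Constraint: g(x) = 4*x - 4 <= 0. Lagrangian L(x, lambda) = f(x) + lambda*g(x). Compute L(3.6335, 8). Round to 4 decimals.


Step 1: Evaluate f(x).
f(3.6335) = 6*3.6335^2 - 4*3.6335 - 8 = 56.6799
Step 2: Evaluate g(x).
g(3.6335) = 4*3.6335 - 4 = 10.534
Step 3: Compute Lagrangian.
L = 56.6799 + 8*10.534 = 140.9519


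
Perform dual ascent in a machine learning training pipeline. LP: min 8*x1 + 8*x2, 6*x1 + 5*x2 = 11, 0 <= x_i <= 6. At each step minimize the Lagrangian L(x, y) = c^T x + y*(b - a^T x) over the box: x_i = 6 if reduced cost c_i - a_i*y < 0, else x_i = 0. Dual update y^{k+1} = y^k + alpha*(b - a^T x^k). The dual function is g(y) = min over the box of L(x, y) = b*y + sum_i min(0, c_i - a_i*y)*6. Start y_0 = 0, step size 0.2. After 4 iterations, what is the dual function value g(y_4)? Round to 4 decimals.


Dual ascent for LP: min 8*x1 + 8*x2, 6*x1 + 5*x2 = 11, 0 <= x_i <= 6
Step 1: y^k = 0.0, reduced costs: (8.0, 8.0)
  x^k = (0.0, 0.0), subgradient = b - a^T x = 11.0
  y^{k+1} = 0.0 + 0.2*11.0 = 2.2
Step 2: y^k = 2.2, reduced costs: (-5.2, -3.0)
  x^k = (6.0, 6.0), subgradient = b - a^T x = -55.0
  y^{k+1} = 2.2 + 0.2*-55.0 = -8.8
Step 3: y^k = -8.8, reduced costs: (60.8, 52.0)
  x^k = (0.0, 0.0), subgradient = b - a^T x = 11.0
  y^{k+1} = -8.8 + 0.2*11.0 = -6.6
Step 4: y^k = -6.6, reduced costs: (47.6, 41.0)
  x^k = (0.0, 0.0), subgradient = b - a^T x = 11.0
  y^{k+1} = -6.6 + 0.2*11.0 = -4.4
Dual objective at y_4 = -4.4: reduced costs (34.4, 30.0), box minimizer x = (0.0, 0.0)
g(y_4) = b*y + (c1 - a1*y)*x1 + (c2 - a2*y)*x2 = 11*(-4.4) + 34.4*0.0 + 30.0*0.0 = -48.4 + 0.0 + 0.0 = -48.4


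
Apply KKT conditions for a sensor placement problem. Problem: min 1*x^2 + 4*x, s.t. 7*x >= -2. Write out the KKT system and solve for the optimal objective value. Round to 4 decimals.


Step 1: Try lambda = 0 (constraint inactive).
x_unc = -4/(2*1) = -2.0
Check: 7*-2.0 = -14.0 < -2 -- violated!
Step 2: Constraint must be active: 7*x = -2
x* = -2/7 = -0.2857 (rounded; the exact value -2/7 is used below)
lambda = (2*1*(-2/7) + 4)/7 = 0.4898
Step 3: Compute optimal value.
f(x*) = 1*(-2/7)^2 + 4*(-2/7) = -1.0612


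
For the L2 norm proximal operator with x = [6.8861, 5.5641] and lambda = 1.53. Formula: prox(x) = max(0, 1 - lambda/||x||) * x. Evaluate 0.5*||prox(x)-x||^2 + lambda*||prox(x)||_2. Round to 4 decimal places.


Step 1: Compute ||x||.
||x|| = 8.8531
Step 2: Compute scaling factor.
scale = max(0, 1 - 1.53/8.8531) = 0.8272
Step 3: prox(x) = [5.696, 4.6025]
||prox(x)|| = 7.3231
Step 4: Proximal objective.
0.5*||prox-x||^2 = 1.1705
lambda*||prox|| = 11.2043
Total = 12.3748


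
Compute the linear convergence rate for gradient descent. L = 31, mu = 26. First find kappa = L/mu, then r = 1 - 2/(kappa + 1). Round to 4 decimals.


Step 1: Compute the condition number.
kappa = L/mu = 31/26 = 1.1923
Step 2: Compute the convergence rate.
r = 1 - 2/(kappa + 1) = 1 - 2*mu/(L + mu) = (L - mu)/(L + mu) = 5/57 = 0.0877


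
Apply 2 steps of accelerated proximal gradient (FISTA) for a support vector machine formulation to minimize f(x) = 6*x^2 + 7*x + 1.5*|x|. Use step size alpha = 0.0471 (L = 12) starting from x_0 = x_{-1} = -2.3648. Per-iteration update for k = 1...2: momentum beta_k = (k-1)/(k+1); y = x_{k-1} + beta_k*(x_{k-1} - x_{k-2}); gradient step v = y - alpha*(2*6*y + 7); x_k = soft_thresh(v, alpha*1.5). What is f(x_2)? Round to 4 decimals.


FISTA on f(x) = 6*x^2 + 7*x + 1.5*|x|
L = 12, alpha = 0.0471
Iteration 1: beta = 0.0, y = -2.3648 + 0.0*(-2.3648 + 2.3648) = -2.3648
  grad(y) = -21.3776, v = y - alpha*grad = -1.3579
  prox(v) = soft_thresh(-1.3579, 0.0707) = -1.2873
Iteration 2: beta = 0.3333, y = -1.2873 + 0.3333*(-1.2873 + 2.3648) = -0.9281
  grad(y) = -4.137, v = y - alpha*grad = -0.7332
  prox(v) = soft_thresh(-0.7332, 0.0707) = -0.6626
f(x_2) = 6*(-0.6626)^2 + 7*(-0.6626) + 1.5*|-0.6626| = -1.0101


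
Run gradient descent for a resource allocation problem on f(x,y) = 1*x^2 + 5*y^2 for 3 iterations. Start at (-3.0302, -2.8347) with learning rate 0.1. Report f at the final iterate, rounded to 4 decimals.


Gradient descent on f(x,y) = 1*x^2 + 5*y^2.
Starting point: (-3.0302, -2.8347), alpha = 0.1
Step 1: grad_x = 2*1*-3.0302 = -6.0604, grad_y = 2*5*-2.8347 = -28.347
  x_1 = -3.0302 - 0.1*-6.0604 = -2.4242
  y_1 = -2.8347 - 0.1*-28.347 = 0.0
Step 2: grad_x = 2*1*-2.4242 = -4.8483, grad_y = 2*5*0.0 = 0.0
  x_2 = -2.4242 - 0.1*-4.8483 = -1.9393
  y_2 = 0.0 - 0.1*0.0 = 0.0
Step 3: grad_x = 2*1*-1.9393 = -3.8787, grad_y = 2*5*0.0 = 0.0
  x_3 = -1.9393 - 0.1*-3.8787 = -1.5515
  y_3 = 0.0 - 0.1*0.0 = 0.0
f(-1.5515, 0.0) = 1*(-1.5515)^2 + 5*0.0^2 = 2.407


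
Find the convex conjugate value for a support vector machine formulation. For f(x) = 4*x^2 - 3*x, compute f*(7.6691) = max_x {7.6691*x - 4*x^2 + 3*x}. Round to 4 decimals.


f*(y) = sup_x {y*x - a*x^2 - b*x} = sup_x {(y-b)*x - a*x^2}
FOC: (y - b) - 2a*x = 0 => x* = (y - b)/(2a)
x* = (7.6691 + 3)/(2*4) = 1.3336
f*(7.6691) = (y-b)^2/(4a) = (7.6691 + 3)^2/(4*4)
= 113.8297/16 = 7.1144


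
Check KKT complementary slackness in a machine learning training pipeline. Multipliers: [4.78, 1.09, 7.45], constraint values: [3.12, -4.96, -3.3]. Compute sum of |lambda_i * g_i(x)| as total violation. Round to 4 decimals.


KKT complementary slackness check:
lambda_1 * g_1 = 4.78 * 3.12 = 14.9136
lambda_2 * g_2 = 1.09 * -4.96 = -5.4064
lambda_3 * g_3 = 7.45 * -3.3 = -24.585
Total violation = 14.9136 + 5.4064 + 24.585 = 44.905


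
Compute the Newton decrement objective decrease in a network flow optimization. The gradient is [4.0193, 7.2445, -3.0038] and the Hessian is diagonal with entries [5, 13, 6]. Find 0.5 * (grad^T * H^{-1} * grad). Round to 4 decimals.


Step 1: H is diagonal, so H^(-1) * g = [0.8039, 0.5573, -0.5006].
Step 2: g^T H^(-1) g = sum_i g_i^2 / H_ii
  = (4.0193)^2/5 + (7.2445)^2/13 + (-3.0038)^2/6
  = 3.231 + 4.0371 + 1.5038 = 8.7719
Step 3: Objective decrease = 0.5 * g^T H^(-1) g = 4.3859


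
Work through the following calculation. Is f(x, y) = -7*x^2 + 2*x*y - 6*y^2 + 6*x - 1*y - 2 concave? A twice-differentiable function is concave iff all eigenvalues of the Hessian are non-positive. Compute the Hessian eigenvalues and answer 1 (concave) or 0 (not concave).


The Hessian of f(x,y) = -7*x^2 + 2*x*y - 6*y^2 + 6*x - 1*y - 2 is:
H = [[-14, 2], [2, -12]]
Trace = -14 - 12 = -26
Determinant = -14*-12 - (2)^2 = 164
Discriminant = (-26)^2 - 4*164 = 20.0
Eigenvalues: lambda_1 = -15.2361, lambda_2 = -10.7639
The function is concave.

1


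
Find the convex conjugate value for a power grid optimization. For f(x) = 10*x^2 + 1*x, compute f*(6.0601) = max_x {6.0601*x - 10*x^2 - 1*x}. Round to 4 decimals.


f*(y) = sup_x {y*x - a*x^2 - b*x} = sup_x {(y-b)*x - a*x^2}
FOC: (y - b) - 2a*x = 0 => x* = (y - b)/(2a)
x* = (6.0601 - 1)/(2*10) = 0.253
f*(6.0601) = (y-b)^2/(4a) = (6.0601 - 1)^2/(4*10)
= 25.6046/40 = 0.6401


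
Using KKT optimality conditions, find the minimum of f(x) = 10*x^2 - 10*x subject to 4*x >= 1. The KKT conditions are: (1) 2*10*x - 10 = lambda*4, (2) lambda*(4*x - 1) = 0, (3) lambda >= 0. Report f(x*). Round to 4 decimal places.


Step 1: Try lambda = 0 (constraint inactive).
Stationarity: 2*10*x - 10 = 0
x* = 10/(2*10) = 0.5
Check constraint: 4*0.5 = 2.0 >= 1 -- satisfied.
Step 2: Compute optimal value.
f(x*) = 10*0.5^2 - 10*0.5 = -2.5


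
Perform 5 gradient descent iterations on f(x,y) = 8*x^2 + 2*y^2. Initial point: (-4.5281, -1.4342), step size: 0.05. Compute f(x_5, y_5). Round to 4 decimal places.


Gradient descent on f(x,y) = 8*x^2 + 2*y^2.
Starting point: (-4.5281, -1.4342), alpha = 0.05
Step 1: grad_x = 2*8*-4.5281 = -72.4496, grad_y = 2*2*-1.4342 = -5.7368
  x_1 = -4.5281 - 0.05*-72.4496 = -0.9056
  y_1 = -1.4342 - 0.05*-5.7368 = -1.1474
Step 2: grad_x = 2*8*-0.9056 = -14.4899, grad_y = 2*2*-1.1474 = -4.5894
  x_2 = -0.9056 - 0.05*-14.4899 = -0.1811
  y_2 = -1.1474 - 0.05*-4.5894 = -0.9179
Step 3: grad_x = 2*8*-0.1811 = -2.898, grad_y = 2*2*-0.9179 = -3.6716
  x_3 = -0.1811 - 0.05*-2.898 = -0.0362
  y_3 = -0.9179 - 0.05*-3.6716 = -0.7343
Step 4: grad_x = 2*8*-0.0362 = -0.5796, grad_y = 2*2*-0.7343 = -2.9372
  x_4 = -0.0362 - 0.05*-0.5796 = -0.0072
  y_4 = -0.7343 - 0.05*-2.9372 = -0.5874
Step 5: grad_x = 2*8*-0.0072 = -0.1159, grad_y = 2*2*-0.5874 = -2.3498
  x_5 = -0.0072 - 0.05*-0.1159 = -0.0014
  y_5 = -0.5874 - 0.05*-2.3498 = -0.47
f(-0.0014, -0.47) = 8*(-0.0014)^2 + 2*(-0.47)^2 = 0.4417


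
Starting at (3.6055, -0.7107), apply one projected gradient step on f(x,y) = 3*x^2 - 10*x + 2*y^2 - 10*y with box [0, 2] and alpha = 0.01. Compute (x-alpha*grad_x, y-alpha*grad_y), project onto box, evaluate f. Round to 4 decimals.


Step 1: Compute gradient at (3.6055, -0.7107).
grad_x = 2*3*3.6055 - 10 = 11.633
grad_y = 2*2*-0.7107 - 10 = -12.8428
Step 2: Gradient step.
x_raw = 3.6055 - 0.01*11.633 = 3.4892
y_raw = -0.7107 - 0.01*-12.8428 = -0.5823
Step 3: Project onto [0, 2].
x_proj = clip(3.4892) = 2.0
y_proj = clip(-0.5823) = 0.0
Step 4: Evaluate f.
f(2.0, 0.0) = -8.0


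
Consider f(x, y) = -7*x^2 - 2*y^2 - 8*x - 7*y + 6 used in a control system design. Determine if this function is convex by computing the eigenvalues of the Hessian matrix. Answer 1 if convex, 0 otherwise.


The Hessian of f(x,y) = -7*x^2 - 2*y^2 - 8*x - 7*y + 6 is:
H = [[-14, 0], [0, -4]]
Trace = -14 - 4 = -18
Determinant = -14*-4 - (0)^2 = 56
Discriminant = (-18)^2 - 4*56 = 100.0
Eigenvalues: lambda_1 = -14.0, lambda_2 = -4.0
The function is not convex.

0


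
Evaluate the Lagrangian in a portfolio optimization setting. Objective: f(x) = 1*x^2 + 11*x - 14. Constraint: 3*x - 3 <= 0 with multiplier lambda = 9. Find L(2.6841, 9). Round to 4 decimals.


Step 1: Evaluate f(x).
f(2.6841) = 1*2.6841^2 + 11*2.6841 - 14 = 22.7295
Step 2: Evaluate g(x).
g(2.6841) = 3*2.6841 - 3 = 5.0523
Step 3: Compute Lagrangian.
L = 22.7295 + 9*5.0523 = 68.2002


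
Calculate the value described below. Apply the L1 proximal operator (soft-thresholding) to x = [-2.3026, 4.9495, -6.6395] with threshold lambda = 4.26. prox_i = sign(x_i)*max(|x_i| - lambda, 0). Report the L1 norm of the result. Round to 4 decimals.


Soft-thresholding with lambda = 4.26:
prox(-2.3026) = sign(-2.3026)*max(|-2.3026| - 4.26, 0) = 0.0
prox(4.9495) = sign(4.9495)*max(|4.9495| - 4.26, 0) = 0.6895
prox(-6.6395) = sign(-6.6395)*max(|-6.6395| - 4.26, 0) = -2.3795
prox(x) = [0.0, 0.6895, -2.3795]
||prox(x)||_1 = 0.0 + 0.6895 + 2.3795 = 3.069


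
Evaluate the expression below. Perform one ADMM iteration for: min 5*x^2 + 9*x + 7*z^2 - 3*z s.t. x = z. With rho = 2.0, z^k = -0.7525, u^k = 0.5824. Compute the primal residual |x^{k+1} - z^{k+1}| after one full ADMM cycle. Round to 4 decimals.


ADMM iteration with rho = 2.0, z^k = -0.7525, u^k = 0.5824
Step 1: x-update.
Minimize 5*x^2 + 9*x + (2.0/2)*(x + 0.7525 + 0.5824)^2
FOC: (2*5 + 2.0)*x = -9 + 2.0*(-0.7525 - 0.5824)
x^{k+1} = -0.9725
Step 2: z-update.
Minimize 7*z^2 - 3*z + (2.0/2)*(-0.9725 - z + 0.5824)^2
FOC: (2*7 + 2.0)*z = 3 + 2.0*(-0.9725 + 0.5824)
z^{k+1} = 0.1387
Step 3: u-update.
u^{k+1} = 0.5824 - 0.9725 - 0.1387 = -0.5288
Step 4: Primal residual = |-0.9725 - 0.1387| = 1.1112


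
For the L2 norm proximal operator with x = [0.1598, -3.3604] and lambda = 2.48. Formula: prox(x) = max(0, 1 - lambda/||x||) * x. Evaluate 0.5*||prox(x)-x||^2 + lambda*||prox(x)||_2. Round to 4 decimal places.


Step 1: Compute ||x||.
||x|| = 3.3642
Step 2: Compute scaling factor.
scale = max(0, 1 - 2.48/3.3642) = 0.2628
Step 3: prox(x) = [0.042, -0.8832]
||prox(x)|| = 0.8842
Step 4: Proximal objective.
0.5*||prox-x||^2 = 3.0752
lambda*||prox|| = 2.1928
Total = 5.268


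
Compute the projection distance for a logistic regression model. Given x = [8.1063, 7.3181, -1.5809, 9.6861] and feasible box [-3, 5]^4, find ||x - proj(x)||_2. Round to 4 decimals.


Project each component onto [-3, 5].
clip(8.1063) = 5.0, clip(7.3181) = 5.0, clip(-1.5809) = -1.5809, clip(9.6861) = 5.0
Projection = [5.0, 5.0, -1.5809, 5.0]
Squared diffs: [9.6491, 5.3736, 0.0, 21.9595]
Distance = sqrt(36.9822) = 6.0813


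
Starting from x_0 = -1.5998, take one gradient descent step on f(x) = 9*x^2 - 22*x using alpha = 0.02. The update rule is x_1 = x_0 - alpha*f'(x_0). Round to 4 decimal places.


We compute the gradient at x_0 and apply the update.
f'(x) = 18*x - 22
f'(-1.5998) = 18*-1.5998 - 22 = -50.7964
x_1 = -1.5998 - 0.02*-50.7964 = -0.5839


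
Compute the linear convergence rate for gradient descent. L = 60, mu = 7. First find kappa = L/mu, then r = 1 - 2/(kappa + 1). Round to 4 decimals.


Step 1: Compute the condition number.
kappa = L/mu = 60/7 = 8.5714
Step 2: Compute the convergence rate.
r = 1 - 2/(kappa + 1) = 1 - 2*mu/(L + mu) = (L - mu)/(L + mu) = 53/67 = 0.791


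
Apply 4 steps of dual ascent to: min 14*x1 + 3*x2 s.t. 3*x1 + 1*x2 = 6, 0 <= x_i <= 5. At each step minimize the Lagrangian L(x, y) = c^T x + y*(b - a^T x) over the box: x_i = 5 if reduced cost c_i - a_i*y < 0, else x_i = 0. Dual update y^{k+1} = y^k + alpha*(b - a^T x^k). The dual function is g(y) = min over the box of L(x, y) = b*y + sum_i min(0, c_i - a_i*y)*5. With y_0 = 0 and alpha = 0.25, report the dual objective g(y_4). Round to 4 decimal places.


Dual ascent for LP: min 14*x1 + 3*x2, 3*x1 + 1*x2 = 6, 0 <= x_i <= 5
Step 1: y^k = 0.0, reduced costs: (14.0, 3.0)
  x^k = (0.0, 0.0), subgradient = b - a^T x = 6.0
  y^{k+1} = 0.0 + 0.25*6.0 = 1.5
Step 2: y^k = 1.5, reduced costs: (9.5, 1.5)
  x^k = (0.0, 0.0), subgradient = b - a^T x = 6.0
  y^{k+1} = 1.5 + 0.25*6.0 = 3.0
Step 3: y^k = 3.0, reduced costs: (5.0, 0.0)
  x^k = (0.0, 0.0), subgradient = b - a^T x = 6.0
  y^{k+1} = 3.0 + 0.25*6.0 = 4.5
Step 4: y^k = 4.5, reduced costs: (0.5, -1.5)
  x^k = (0.0, 5.0), subgradient = b - a^T x = 1.0
  y^{k+1} = 4.5 + 0.25*1.0 = 4.75
Dual objective at y_4 = 4.75: reduced costs (-0.25, -1.75), box minimizer x = (5.0, 5.0)
g(y_4) = b*y + (c1 - a1*y)*x1 + (c2 - a2*y)*x2 = 6*4.75 + (-0.25)*5.0 + (-1.75)*5.0 = 28.5 - 1.25 - 8.75 = 18.5


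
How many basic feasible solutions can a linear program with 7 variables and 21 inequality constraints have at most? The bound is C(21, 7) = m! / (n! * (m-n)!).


Each vertex corresponds to some choice of n active constraints out of m, so the number of vertices is at most C(m, n) = m! / (n!(m-n)!).
m = 21, n = 7
Numerator: 21 * 20 * 19 * 18 * 17 * 16 * 15
Denominator: 7! = 5040
C(21, 7) = 116280


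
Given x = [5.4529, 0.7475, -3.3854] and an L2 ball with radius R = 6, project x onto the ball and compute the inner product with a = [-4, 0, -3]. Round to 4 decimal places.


Step 1: Compute ||x|| (intermediates to 6 decimals).
||x|| = sqrt(5.4529^2 + 0.7475^2 + (-3.3854)^2) = 6.461719
Step 2: Project.
Since ||x|| > R, scale = R/||x|| = 6/6.461719 = 0.928545, proj(x) = scale * x
proj(x) = [5.063263, 0.694087, -3.143496]
Step 3: Dot product.
a^T * proj(x) = -4*5.063263 + 0*0.694087 - 3*(-3.143496) = -10.8226


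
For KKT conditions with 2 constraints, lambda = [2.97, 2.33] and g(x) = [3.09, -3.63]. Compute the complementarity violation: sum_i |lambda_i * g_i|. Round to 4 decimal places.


KKT complementary slackness check:
lambda_1 * g_1 = 2.97 * 3.09 = 9.1773
lambda_2 * g_2 = 2.33 * -3.63 = -8.4579
Total violation = 9.1773 + 8.4579 = 17.6352


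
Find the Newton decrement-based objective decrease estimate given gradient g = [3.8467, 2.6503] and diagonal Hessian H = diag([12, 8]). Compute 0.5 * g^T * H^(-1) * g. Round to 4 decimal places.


Step 1: H is diagonal, so H^(-1) * g = [0.3206, 0.3313].
Step 2: g^T H^(-1) g = sum_i g_i^2 / H_ii
  = (3.8467)^2/12 + (2.6503)^2/8
  = 1.2331 + 0.878 = 2.1111
Step 3: Objective decrease = 0.5 * g^T H^(-1) g = 1.0556


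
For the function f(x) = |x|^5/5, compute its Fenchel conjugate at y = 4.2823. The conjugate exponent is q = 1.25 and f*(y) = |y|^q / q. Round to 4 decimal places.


The conjugate exponent q satisfies 1/p + 1/q = 1.
p = 5, so q = 5/(5 - 1) = 1.25
|y|^q = 4.2823^1.25 = 6.1602
f*(4.2823) = 6.1602 / 1.25 = 4.9282


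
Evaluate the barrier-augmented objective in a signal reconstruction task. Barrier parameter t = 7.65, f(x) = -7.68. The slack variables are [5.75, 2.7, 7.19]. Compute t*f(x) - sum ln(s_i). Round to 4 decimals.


Step 1: Compute log-barrier.
ln values: [1.7492, 0.9933, 1.9727]
phi = -(1.7492 + 0.9933 + 1.9727) = -4.7151
Step 2: Compute augmented objective.
t*f(x) = 7.65*-7.68 = -58.752
Total = -58.752 - 4.7151 = -63.4671


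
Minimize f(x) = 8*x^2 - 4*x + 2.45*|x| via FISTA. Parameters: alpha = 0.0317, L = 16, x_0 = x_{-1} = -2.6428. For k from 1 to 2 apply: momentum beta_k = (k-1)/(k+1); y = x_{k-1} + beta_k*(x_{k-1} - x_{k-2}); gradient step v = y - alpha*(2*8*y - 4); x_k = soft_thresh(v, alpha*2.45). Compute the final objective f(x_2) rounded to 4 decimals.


FISTA on f(x) = 8*x^2 - 4*x + 2.45*|x|
L = 16, alpha = 0.0317
Iteration 1: beta = 0.0, y = -2.6428 + 0.0*(-2.6428 + 2.6428) = -2.6428
  grad(y) = -46.2848, v = y - alpha*grad = -1.1756
  prox(v) = soft_thresh(-1.1756, 0.0777) = -1.0979
Iteration 2: beta = 0.3333, y = -1.0979 + 0.3333*(-1.0979 + 2.6428) = -0.5829
  grad(y) = -13.3271, v = y - alpha*grad = -0.1605
  prox(v) = soft_thresh(-0.1605, 0.0777) = -0.0828
f(x_2) = 8*(-0.0828)^2 - 4*(-0.0828) + 2.45*|-0.0828| = 0.589


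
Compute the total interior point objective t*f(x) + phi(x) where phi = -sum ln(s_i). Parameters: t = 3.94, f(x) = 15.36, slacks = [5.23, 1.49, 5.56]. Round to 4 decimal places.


Step 1: Compute log-barrier.
ln values: [1.6544, 0.3988, 1.7156]
phi = -(1.6544 + 0.3988 + 1.7156) = -3.7688
Step 2: Compute augmented objective.
t*f(x) = 3.94*15.36 = 60.5184
Total = 60.5184 - 3.7688 = 56.7496


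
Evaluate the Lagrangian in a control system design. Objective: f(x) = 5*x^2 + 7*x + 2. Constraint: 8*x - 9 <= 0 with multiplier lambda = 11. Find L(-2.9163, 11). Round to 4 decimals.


Step 1: Evaluate f(x).
f(-2.9163) = 5*(-2.9163)^2 + 7*(-2.9163) + 2 = 24.1099
Step 2: Evaluate g(x).
g(-2.9163) = 8*-2.9163 - 9 = -32.3304
Step 3: Compute Lagrangian.
L = 24.1099 + 11*-32.3304 = -331.5245


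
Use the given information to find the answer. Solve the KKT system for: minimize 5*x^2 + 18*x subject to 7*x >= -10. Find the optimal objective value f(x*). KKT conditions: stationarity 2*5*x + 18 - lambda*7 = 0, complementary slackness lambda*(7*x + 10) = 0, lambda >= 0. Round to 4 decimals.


Step 1: Try lambda = 0 (constraint inactive).
x_unc = -18/(2*5) = -1.8
Check: 7*-1.8 = -12.6 < -10 -- violated!
Step 2: Constraint must be active: 7*x = -10
x* = -10/7 = -1.4286 (rounded; the exact value -10/7 is used below)
lambda = (2*5*(-10/7) + 18)/7 = 0.5306
Step 3: Compute optimal value.
f(x*) = 5*(-10/7)^2 + 18*(-10/7) = -15.5102


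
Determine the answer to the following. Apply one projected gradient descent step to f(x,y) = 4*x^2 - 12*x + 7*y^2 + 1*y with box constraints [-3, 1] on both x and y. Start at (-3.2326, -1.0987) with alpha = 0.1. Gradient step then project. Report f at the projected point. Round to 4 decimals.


Step 1: Compute gradient at (-3.2326, -1.0987).
grad_x = 2*4*-3.2326 - 12 = -37.8608
grad_y = 2*7*-1.0987 + 1 = -14.3818
Step 2: Gradient step.
x_raw = -3.2326 - 0.1*-37.8608 = 0.5535
y_raw = -1.0987 - 0.1*-14.3818 = 0.3395
Step 3: Project onto [-3, 1].
x_proj = clip(0.5535) = 0.5535
y_proj = clip(0.3395) = 0.3395
Step 4: Evaluate f.
f(0.5535, 0.3395) = -4.2702


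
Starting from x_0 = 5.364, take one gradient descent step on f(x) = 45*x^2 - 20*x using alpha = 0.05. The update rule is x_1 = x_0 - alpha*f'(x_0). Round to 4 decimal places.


We compute the gradient at x_0 and apply the update.
f'(x) = 90*x - 20
f'(5.364) = 90*5.364 - 20 = 462.76
x_1 = 5.364 - 0.05*462.76 = -17.774


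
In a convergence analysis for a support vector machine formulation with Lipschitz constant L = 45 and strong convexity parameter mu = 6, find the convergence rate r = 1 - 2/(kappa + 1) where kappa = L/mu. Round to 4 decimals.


Step 1: Compute the condition number.
kappa = L/mu = 45/6 = 7.5
Step 2: Compute the convergence rate.
r = 1 - 2/(kappa + 1) = 1 - 2*mu/(L + mu) = (L - mu)/(L + mu) = 39/51 = 0.7647


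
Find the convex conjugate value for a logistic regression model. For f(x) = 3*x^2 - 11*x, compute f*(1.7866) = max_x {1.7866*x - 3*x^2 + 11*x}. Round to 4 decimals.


f*(y) = sup_x {y*x - a*x^2 - b*x} = sup_x {(y-b)*x - a*x^2}
FOC: (y - b) - 2a*x = 0 => x* = (y - b)/(2a)
x* = (1.7866 + 11)/(2*3) = 2.1311
f*(1.7866) = (y-b)^2/(4a) = (1.7866 + 11)^2/(4*3)
= 163.4971/12 = 13.6248


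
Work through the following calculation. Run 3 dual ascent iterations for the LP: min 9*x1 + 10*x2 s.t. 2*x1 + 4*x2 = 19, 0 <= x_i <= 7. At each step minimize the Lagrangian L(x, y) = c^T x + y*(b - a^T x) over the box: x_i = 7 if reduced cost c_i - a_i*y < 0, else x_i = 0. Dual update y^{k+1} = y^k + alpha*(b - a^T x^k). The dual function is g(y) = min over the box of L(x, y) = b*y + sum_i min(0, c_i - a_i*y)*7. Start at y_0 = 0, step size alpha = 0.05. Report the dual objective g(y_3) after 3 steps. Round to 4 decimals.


Dual ascent for LP: min 9*x1 + 10*x2, 2*x1 + 4*x2 = 19, 0 <= x_i <= 7
Step 1: y^k = 0.0, reduced costs: (9.0, 10.0)
  x^k = (0.0, 0.0), subgradient = b - a^T x = 19.0
  y^{k+1} = 0.0 + 0.05*19.0 = 0.95
Step 2: y^k = 0.95, reduced costs: (7.1, 6.2)
  x^k = (0.0, 0.0), subgradient = b - a^T x = 19.0
  y^{k+1} = 0.95 + 0.05*19.0 = 1.9
Step 3: y^k = 1.9, reduced costs: (5.2, 2.4)
  x^k = (0.0, 0.0), subgradient = b - a^T x = 19.0
  y^{k+1} = 1.9 + 0.05*19.0 = 2.85
Dual objective at y_3 = 2.85: reduced costs (3.3, -1.4), box minimizer x = (0.0, 7.0)
g(y_3) = b*y + (c1 - a1*y)*x1 + (c2 - a2*y)*x2 = 19*2.85 + 3.3*0.0 + (-1.4)*7.0 = 54.15 + 0.0 - 9.8 = 44.35


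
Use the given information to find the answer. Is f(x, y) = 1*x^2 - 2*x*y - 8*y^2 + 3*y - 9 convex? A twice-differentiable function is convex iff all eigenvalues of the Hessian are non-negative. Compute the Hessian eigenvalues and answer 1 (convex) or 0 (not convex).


The Hessian of f(x,y) = 1*x^2 - 2*x*y - 8*y^2 + 3*y - 9 is:
H = [[2, -2], [-2, -16]]
Trace = 2 - 16 = -14
Determinant = 2*-16 - (-2)^2 = -36
Discriminant = (-14)^2 - 4*-36 = 340.0
Eigenvalues: lambda_1 = -16.2195, lambda_2 = 2.2195
The function is not convex.

0


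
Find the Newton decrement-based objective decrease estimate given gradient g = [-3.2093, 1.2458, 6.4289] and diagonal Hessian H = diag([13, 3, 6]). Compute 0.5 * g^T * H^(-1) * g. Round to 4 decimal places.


Step 1: H is diagonal, so H^(-1) * g = [-0.2469, 0.4153, 1.0715].
Step 2: g^T H^(-1) g = sum_i g_i^2 / H_ii
  = (-3.2093)^2/13 + (1.2458)^2/3 + (6.4289)^2/6
  = 0.7923 + 0.5173 + 6.8885 = 8.1981
Step 3: Objective decrease = 0.5 * g^T H^(-1) g = 4.099


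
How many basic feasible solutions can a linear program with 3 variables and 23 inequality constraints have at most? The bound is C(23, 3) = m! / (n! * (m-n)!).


Each vertex corresponds to some choice of n active constraints out of m, so the number of vertices is at most C(m, n) = m! / (n!(m-n)!).
m = 23, n = 3
Numerator: 23 * 22 * 21
Denominator: 3! = 6
C(23, 3) = 1771


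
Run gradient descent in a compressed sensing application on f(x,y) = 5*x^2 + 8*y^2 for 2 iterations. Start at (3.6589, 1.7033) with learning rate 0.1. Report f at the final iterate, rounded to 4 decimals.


Gradient descent on f(x,y) = 5*x^2 + 8*y^2.
Starting point: (3.6589, 1.7033), alpha = 0.1
Step 1: grad_x = 2*5*3.6589 = 36.589, grad_y = 2*8*1.7033 = 27.2528
  x_1 = 3.6589 - 0.1*36.589 = 0.0
  y_1 = 1.7033 - 0.1*27.2528 = -1.022
Step 2: grad_x = 2*5*0.0 = 0.0, grad_y = 2*8*-1.022 = -16.3517
  x_2 = 0.0 - 0.1*0.0 = 0.0
  y_2 = -1.022 - 0.1*-16.3517 = 0.6132
f(0.0, 0.6132) = 5*0.0^2 + 8*0.6132^2 = 3.008


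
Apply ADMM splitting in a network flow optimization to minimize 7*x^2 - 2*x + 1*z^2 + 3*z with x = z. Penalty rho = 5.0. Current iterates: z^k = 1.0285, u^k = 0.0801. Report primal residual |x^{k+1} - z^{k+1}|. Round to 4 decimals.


ADMM iteration with rho = 5.0, z^k = 1.0285, u^k = 0.0801
Step 1: x-update.
Minimize 7*x^2 - 2*x + (5.0/2)*(x - 1.0285 + 0.0801)^2
FOC: (2*7 + 5.0)*x = 2 + 5.0*(1.0285 - 0.0801)
x^{k+1} = 0.3548
Step 2: z-update.
Minimize 1*z^2 + 3*z + (5.0/2)*(0.3548 - z + 0.0801)^2
FOC: (2*1 + 5.0)*z = -3 + 5.0*(0.3548 + 0.0801)
z^{k+1} = -0.1179
Step 3: u-update.
u^{k+1} = 0.0801 + 0.3548 + 0.1179 = 0.5528
Step 4: Primal residual = |0.3548 + 0.1179| = 0.4727


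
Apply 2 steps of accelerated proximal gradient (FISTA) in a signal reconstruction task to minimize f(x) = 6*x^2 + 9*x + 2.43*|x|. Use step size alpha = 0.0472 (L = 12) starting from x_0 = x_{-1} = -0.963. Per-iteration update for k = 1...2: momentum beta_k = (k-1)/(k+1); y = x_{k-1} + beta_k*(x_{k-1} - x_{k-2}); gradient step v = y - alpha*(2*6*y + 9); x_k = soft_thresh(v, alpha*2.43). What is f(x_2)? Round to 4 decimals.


FISTA on f(x) = 6*x^2 + 9*x + 2.43*|x|
L = 12, alpha = 0.0472
Iteration 1: beta = 0.0, y = -0.963 + 0.0*(-0.963 + 0.963) = -0.963
  grad(y) = -2.556, v = y - alpha*grad = -0.8424
  prox(v) = soft_thresh(-0.8424, 0.1147) = -0.7277
Iteration 2: beta = 0.3333, y = -0.7277 + 0.3333*(-0.7277 + 0.963) = -0.6492
  grad(y) = 1.2094, v = y - alpha*grad = -0.7063
  prox(v) = soft_thresh(-0.7063, 0.1147) = -0.5916
f(x_2) = 6*(-0.5916)^2 + 9*(-0.5916) + 2.43*|-0.5916| = -1.7869


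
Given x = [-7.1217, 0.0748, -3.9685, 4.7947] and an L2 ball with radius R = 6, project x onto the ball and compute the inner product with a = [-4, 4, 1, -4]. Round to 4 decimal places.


Step 1: Compute ||x|| (intermediates to 6 decimals).
||x|| = sqrt((-7.1217)^2 + 0.0748^2 + (-3.9685)^2 + 4.7947^2) = 9.458454
Step 2: Project.
Since ||x|| > R, scale = R/||x|| = 6/9.458454 = 0.634353, proj(x) = scale * x
proj(x) = [-4.517672, 0.04745, -2.51743, 3.041532]
Step 3: Dot product.
a^T * proj(x) = -4*(-4.517672) + 4*0.04745 + 1*(-2.51743) - 4*3.041532 = 3.5769


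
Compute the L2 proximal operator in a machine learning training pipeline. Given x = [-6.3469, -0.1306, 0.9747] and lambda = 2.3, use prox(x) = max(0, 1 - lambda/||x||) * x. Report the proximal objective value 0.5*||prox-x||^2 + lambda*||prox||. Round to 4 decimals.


Step 1: Compute ||x||.
||x|| = 6.4226
Step 2: Compute scaling factor.
scale = max(0, 1 - 2.3/6.4226) = 0.6419
Step 3: prox(x) = [-4.074, -0.0838, 0.6257]
||prox(x)|| = 4.1226
Step 4: Proximal objective.
0.5*||prox-x||^2 = 2.645
lambda*||prox|| = 9.482
Total = 12.1271


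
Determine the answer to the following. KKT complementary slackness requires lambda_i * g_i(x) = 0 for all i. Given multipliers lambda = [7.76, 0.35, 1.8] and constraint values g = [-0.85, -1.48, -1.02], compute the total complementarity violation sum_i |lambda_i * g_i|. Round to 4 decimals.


KKT complementary slackness check:
lambda_1 * g_1 = 7.76 * -0.85 = -6.596
lambda_2 * g_2 = 0.35 * -1.48 = -0.518
lambda_3 * g_3 = 1.8 * -1.02 = -1.836
Total violation = 6.596 + 0.518 + 1.836 = 8.95


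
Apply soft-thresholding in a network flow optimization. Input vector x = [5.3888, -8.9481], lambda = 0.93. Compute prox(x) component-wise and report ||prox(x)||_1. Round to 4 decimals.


Soft-thresholding with lambda = 0.93:
prox(5.3888) = sign(5.3888)*max(|5.3888| - 0.93, 0) = 4.4588
prox(-8.9481) = sign(-8.9481)*max(|-8.9481| - 0.93, 0) = -8.0181
prox(x) = [4.4588, -8.0181]
||prox(x)||_1 = 4.4588 + 8.0181 = 12.4769


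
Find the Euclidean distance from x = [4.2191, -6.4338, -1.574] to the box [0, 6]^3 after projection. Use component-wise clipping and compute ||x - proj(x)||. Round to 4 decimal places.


Project each component onto [0, 6].
clip(4.2191) = 4.2191, clip(-6.4338) = 0.0, clip(-1.574) = 0.0
Projection = [4.2191, 0.0, 0.0]
Squared diffs: [0.0, 41.3938, 2.4775]
Distance = sqrt(43.8713) = 6.6235


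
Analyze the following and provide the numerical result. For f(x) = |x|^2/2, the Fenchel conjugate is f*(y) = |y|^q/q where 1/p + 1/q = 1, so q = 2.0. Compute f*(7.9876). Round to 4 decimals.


The conjugate exponent q satisfies 1/p + 1/q = 1.
p = 2, so q = 2/(2 - 1) = 2.0
|y|^q = 7.9876^2.0 = 63.8018
f*(7.9876) = 63.8018 / 2.0 = 31.9009


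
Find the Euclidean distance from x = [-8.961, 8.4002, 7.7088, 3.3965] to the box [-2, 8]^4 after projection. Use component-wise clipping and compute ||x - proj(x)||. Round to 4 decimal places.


Project each component onto [-2, 8].
clip(-8.961) = -2.0, clip(8.4002) = 8.0, clip(7.7088) = 7.7088, clip(3.3965) = 3.3965
Projection = [-2.0, 8.0, 7.7088, 3.3965]
Squared diffs: [48.4555, 0.1602, 0.0, 0.0]
Distance = sqrt(48.6157) = 6.9725


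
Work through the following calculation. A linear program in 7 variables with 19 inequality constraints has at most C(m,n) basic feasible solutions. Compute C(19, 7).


Each vertex corresponds to some choice of n active constraints out of m, so the number of vertices is at most C(m, n) = m! / (n!(m-n)!).
m = 19, n = 7
Numerator: 19 * 18 * 17 * 16 * 15 * 14 * 13
Denominator: 7! = 5040
C(19, 7) = 50388


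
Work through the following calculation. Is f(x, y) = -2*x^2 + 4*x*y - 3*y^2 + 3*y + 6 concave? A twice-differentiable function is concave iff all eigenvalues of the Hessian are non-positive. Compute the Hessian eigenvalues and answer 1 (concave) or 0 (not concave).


The Hessian of f(x,y) = -2*x^2 + 4*x*y - 3*y^2 + 3*y + 6 is:
H = [[-4, 4], [4, -6]]
Trace = -4 - 6 = -10
Determinant = -4*-6 - (4)^2 = 8
Discriminant = (-10)^2 - 4*8 = 68.0
Eigenvalues: lambda_1 = -9.1231, lambda_2 = -0.8769
The function is concave.

1


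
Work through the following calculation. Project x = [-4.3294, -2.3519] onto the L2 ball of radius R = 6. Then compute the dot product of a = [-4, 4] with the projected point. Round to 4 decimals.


Step 1: Compute ||x|| (intermediates to 6 decimals).
||x|| = sqrt((-4.3294)^2 + (-2.3519)^2) = 4.926981
Step 2: Project.
Since ||x|| <= R, proj = x (no scaling needed).
proj(x) = [-4.3294, -2.3519]
Step 3: Dot product.
a^T * proj(x) = -4*(-4.3294) + 4*(-2.3519) = 7.91


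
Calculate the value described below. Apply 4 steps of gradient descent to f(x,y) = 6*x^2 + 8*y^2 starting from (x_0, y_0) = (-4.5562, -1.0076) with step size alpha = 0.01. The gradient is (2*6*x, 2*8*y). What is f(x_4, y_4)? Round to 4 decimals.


Gradient descent on f(x,y) = 6*x^2 + 8*y^2.
Starting point: (-4.5562, -1.0076), alpha = 0.01
Step 1: grad_x = 2*6*-4.5562 = -54.6744, grad_y = 2*8*-1.0076 = -16.1216
  x_1 = -4.5562 - 0.01*-54.6744 = -4.0095
  y_1 = -1.0076 - 0.01*-16.1216 = -0.8464
Step 2: grad_x = 2*6*-4.0095 = -48.1135, grad_y = 2*8*-0.8464 = -13.5421
  x_2 = -4.0095 - 0.01*-48.1135 = -3.5283
  y_2 = -0.8464 - 0.01*-13.5421 = -0.711
Step 3: grad_x = 2*6*-3.5283 = -42.3399, grad_y = 2*8*-0.711 = -11.3754
  x_3 = -3.5283 - 0.01*-42.3399 = -3.1049
  y_3 = -0.711 - 0.01*-11.3754 = -0.5972
Step 4: grad_x = 2*6*-3.1049 = -37.2591, grad_y = 2*8*-0.5972 = -9.5553
  x_4 = -3.1049 - 0.01*-37.2591 = -2.7323
  y_4 = -0.5972 - 0.01*-9.5553 = -0.5017
f(-2.7323, -0.5017) = 6*(-2.7323)^2 + 8*(-0.5017)^2 = 46.8071


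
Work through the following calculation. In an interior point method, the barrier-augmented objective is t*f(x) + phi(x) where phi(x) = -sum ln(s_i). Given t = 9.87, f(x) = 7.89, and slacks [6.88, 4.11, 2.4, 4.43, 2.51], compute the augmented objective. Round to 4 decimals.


Step 1: Compute log-barrier.
ln values: [1.9286, 1.4134, 0.8755, 1.4884, 0.9203]
phi = -(1.9286 + 1.4134 + 0.8755 + 1.4884 + 0.9203) = -6.6262
Step 2: Compute augmented objective.
t*f(x) = 9.87*7.89 = 77.8743
Total = 77.8743 - 6.6262 = 71.2481


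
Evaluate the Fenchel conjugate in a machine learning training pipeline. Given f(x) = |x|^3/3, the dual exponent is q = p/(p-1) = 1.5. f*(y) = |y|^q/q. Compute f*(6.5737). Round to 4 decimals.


The conjugate exponent q satisfies 1/p + 1/q = 1.
p = 3, so q = 3/(3 - 1) = 1.5
|y|^q = 6.5737^1.5 = 16.8545
f*(6.5737) = 16.8545 / 1.5 = 11.2363


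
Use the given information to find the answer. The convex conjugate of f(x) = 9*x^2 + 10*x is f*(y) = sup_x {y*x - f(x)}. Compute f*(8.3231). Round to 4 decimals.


f*(y) = sup_x {y*x - a*x^2 - b*x} = sup_x {(y-b)*x - a*x^2}
FOC: (y - b) - 2a*x = 0 => x* = (y - b)/(2a)
x* = (8.3231 - 10)/(2*9) = -0.0932
f*(8.3231) = (y-b)^2/(4a) = (8.3231 - 10)^2/(4*9)
= 2.812/36 = 0.0781
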